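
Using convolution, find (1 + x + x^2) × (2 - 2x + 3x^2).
Ascending coefficients: a = [1, 1, 1], b = [2, -2, 3]. c[0] = 1×2 = 2; c[1] = 1×-2 + 1×2 = 0; c[2] = 1×3 + 1×-2 + 1×2 = 3; c[3] = 1×3 + 1×-2 = 1; c[4] = 1×3 = 3. Result coefficients: [2, 0, 3, 1, 3] → 2 + 3x^2 + x^3 + 3x^4

2 + 3x^2 + x^3 + 3x^4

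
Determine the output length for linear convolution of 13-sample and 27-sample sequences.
Linear/full convolution length: m + n - 1 = 13 + 27 - 1 = 39

39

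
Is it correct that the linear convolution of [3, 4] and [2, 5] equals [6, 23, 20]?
Recompute linear convolution of [3, 4] and [2, 5]: y[0] = 3×2 = 6; y[1] = 3×5 + 4×2 = 23; y[2] = 4×5 = 20 → [6, 23, 20]. Given [6, 23, 20] matches, so answer: Yes

Yes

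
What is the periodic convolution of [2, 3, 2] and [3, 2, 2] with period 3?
Use y[k] = Σ_j a[j]·b[(k-j) mod 3]. y[0] = 2×3 + 3×2 + 2×2 = 16; y[1] = 2×2 + 3×3 + 2×2 = 17; y[2] = 2×2 + 3×2 + 2×3 = 16. Result: [16, 17, 16]

[16, 17, 16]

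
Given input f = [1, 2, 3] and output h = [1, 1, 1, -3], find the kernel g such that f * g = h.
Output length 4 = len(f) + len(g) - 1 ⇒ len(g) = 2. Solve g forward using g[k] = (h[k] - Σ_{i≥1} f[i]·g[k-i]) / f[0]: g[0] = h[0] / f[0] = 1 / 1 = 1; g[1] = (h[1] - 2×1) / f[0] = (1 - 2×1) / 1 = -1. So g = [1, -1]. Forward-check [1, 2, 3] * [1, -1]: h[0] = 1×1 = 1; h[1] = 1×-1 + 2×1 = 1; h[2] = 2×-1 + 3×1 = 1; h[3] = 3×-1 = -3 → [1, 1, 1, -3] ✓

[1, -1]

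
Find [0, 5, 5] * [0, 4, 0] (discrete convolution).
y[0] = 0×0 = 0; y[1] = 0×4 + 5×0 = 0; y[2] = 0×0 + 5×4 + 5×0 = 20; y[3] = 5×0 + 5×4 = 20; y[4] = 5×0 = 0

[0, 0, 20, 20, 0]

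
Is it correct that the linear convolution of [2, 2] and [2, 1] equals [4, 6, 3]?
Recompute linear convolution of [2, 2] and [2, 1]: y[0] = 2×2 = 4; y[1] = 2×1 + 2×2 = 6; y[2] = 2×1 = 2 → [4, 6, 2]. Compare to given [4, 6, 3]: they differ at index 2: given 3, correct 2, so answer: No

No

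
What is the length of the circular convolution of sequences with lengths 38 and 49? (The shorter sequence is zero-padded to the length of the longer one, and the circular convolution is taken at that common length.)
Circular convolution (zero-padding the shorter input) has length max(m, n) = max(38, 49) = 49

49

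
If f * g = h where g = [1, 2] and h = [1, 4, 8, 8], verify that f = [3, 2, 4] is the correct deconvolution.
Forward-compute [3, 2, 4] * [1, 2]: h[0] = 3×1 = 3; h[1] = 3×2 + 2×1 = 8; h[2] = 2×2 + 4×1 = 8; h[3] = 4×2 = 8 → [3, 8, 8, 8]. Does not match given h = [1, 4, 8, 8].

Not verified. [3, 2, 4] * [1, 2] = [3, 8, 8, 8], which differs from [1, 4, 8, 8] at index 0.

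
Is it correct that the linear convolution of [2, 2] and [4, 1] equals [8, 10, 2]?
Recompute linear convolution of [2, 2] and [4, 1]: y[0] = 2×4 = 8; y[1] = 2×1 + 2×4 = 10; y[2] = 2×1 = 2 → [8, 10, 2]. Given [8, 10, 2] matches, so answer: Yes

Yes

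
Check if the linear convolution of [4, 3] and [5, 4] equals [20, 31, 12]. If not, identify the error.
Recompute linear convolution of [4, 3] and [5, 4]: y[0] = 4×5 = 20; y[1] = 4×4 + 3×5 = 31; y[2] = 3×4 = 12 → [20, 31, 12]. Given [20, 31, 12] matches, so answer: Yes

Yes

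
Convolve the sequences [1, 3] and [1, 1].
y[0] = 1×1 = 1; y[1] = 1×1 + 3×1 = 4; y[2] = 3×1 = 3

[1, 4, 3]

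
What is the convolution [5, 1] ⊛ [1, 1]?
y[0] = 5×1 = 5; y[1] = 5×1 + 1×1 = 6; y[2] = 1×1 = 1

[5, 6, 1]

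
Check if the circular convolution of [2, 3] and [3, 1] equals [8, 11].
Recompute circular convolution of [2, 3] and [3, 1]: y[0] = 2×3 + 3×1 = 9; y[1] = 2×1 + 3×3 = 11 → [9, 11]. Compare to given [8, 11]: they differ at index 0: given 8, correct 9, so answer: No

No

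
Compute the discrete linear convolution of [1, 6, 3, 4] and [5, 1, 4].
y[0] = 1×5 = 5; y[1] = 1×1 + 6×5 = 31; y[2] = 1×4 + 6×1 + 3×5 = 25; y[3] = 6×4 + 3×1 + 4×5 = 47; y[4] = 3×4 + 4×1 = 16; y[5] = 4×4 = 16

[5, 31, 25, 47, 16, 16]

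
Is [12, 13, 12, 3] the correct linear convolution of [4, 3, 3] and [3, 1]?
Recompute linear convolution of [4, 3, 3] and [3, 1]: y[0] = 4×3 = 12; y[1] = 4×1 + 3×3 = 13; y[2] = 3×1 + 3×3 = 12; y[3] = 3×1 = 3 → [12, 13, 12, 3]. Given [12, 13, 12, 3] matches, so answer: Yes

Yes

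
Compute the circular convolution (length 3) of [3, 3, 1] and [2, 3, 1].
Use y[k] = Σ_j u[j]·v[(k-j) mod 3]. y[0] = 3×2 + 3×1 + 1×3 = 12; y[1] = 3×3 + 3×2 + 1×1 = 16; y[2] = 3×1 + 3×3 + 1×2 = 14. Result: [12, 16, 14]

[12, 16, 14]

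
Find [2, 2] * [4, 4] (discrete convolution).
y[0] = 2×4 = 8; y[1] = 2×4 + 2×4 = 16; y[2] = 2×4 = 8

[8, 16, 8]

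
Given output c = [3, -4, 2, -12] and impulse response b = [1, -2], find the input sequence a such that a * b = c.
Deconvolve c=[3, -4, 2, -12] by b=[1, -2]. Since b[0]=1, solve forward: a[0] = c[0] / 1 = 3; a[1] = (c[1] - 3×-2) / 1 = 2; a[2] = (c[2] - 2×-2) / 1 = 6. So a = [3, 2, 6]. Check by forward convolution: c[0] = 3×1 = 3; c[1] = 3×-2 + 2×1 = -4; c[2] = 2×-2 + 6×1 = 2; c[3] = 6×-2 = -12

[3, 2, 6]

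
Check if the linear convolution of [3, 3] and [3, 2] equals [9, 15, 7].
Recompute linear convolution of [3, 3] and [3, 2]: y[0] = 3×3 = 9; y[1] = 3×2 + 3×3 = 15; y[2] = 3×2 = 6 → [9, 15, 6]. Compare to given [9, 15, 7]: they differ at index 2: given 7, correct 6, so answer: No

No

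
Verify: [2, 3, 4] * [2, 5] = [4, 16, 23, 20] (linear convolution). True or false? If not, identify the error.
Recompute linear convolution of [2, 3, 4] and [2, 5]: y[0] = 2×2 = 4; y[1] = 2×5 + 3×2 = 16; y[2] = 3×5 + 4×2 = 23; y[3] = 4×5 = 20 → [4, 16, 23, 20]. Given [4, 16, 23, 20] matches, so answer: Yes

Yes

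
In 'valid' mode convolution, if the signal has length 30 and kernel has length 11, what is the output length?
'Valid' mode counts only positions where the kernel fully overlaps the signal: m - n + 1 = 30 - 11 + 1 = 20

20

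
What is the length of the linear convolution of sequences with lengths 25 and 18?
Linear/full convolution length: m + n - 1 = 25 + 18 - 1 = 42

42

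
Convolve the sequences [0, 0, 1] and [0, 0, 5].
y[0] = 0×0 = 0; y[1] = 0×0 + 0×0 = 0; y[2] = 0×5 + 0×0 + 1×0 = 0; y[3] = 0×5 + 1×0 = 0; y[4] = 1×5 = 5

[0, 0, 0, 0, 5]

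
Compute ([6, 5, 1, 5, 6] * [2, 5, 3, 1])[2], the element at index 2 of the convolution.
Use y[k] = Σ_i a[i]·b[k-i] at k=2. y[2] = 6×3 + 5×5 + 1×2 = 45

45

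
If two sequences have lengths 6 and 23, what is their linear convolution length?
Linear/full convolution length: m + n - 1 = 6 + 23 - 1 = 28

28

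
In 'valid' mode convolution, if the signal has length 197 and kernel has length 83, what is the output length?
'Valid' mode counts only positions where the kernel fully overlaps the signal: m - n + 1 = 197 - 83 + 1 = 115

115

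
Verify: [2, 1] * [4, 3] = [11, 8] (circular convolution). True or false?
Recompute circular convolution of [2, 1] and [4, 3]: y[0] = 2×4 + 1×3 = 11; y[1] = 2×3 + 1×4 = 10 → [11, 10]. Compare to given [11, 8]: they differ at index 1: given 8, correct 10, so answer: No

No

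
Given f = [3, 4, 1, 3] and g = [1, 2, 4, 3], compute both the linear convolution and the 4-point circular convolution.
Linear: y_lin[0] = 3×1 = 3; y_lin[1] = 3×2 + 4×1 = 10; y_lin[2] = 3×4 + 4×2 + 1×1 = 21; y_lin[3] = 3×3 + 4×4 + 1×2 + 3×1 = 30; y_lin[4] = 4×3 + 1×4 + 3×2 = 22; y_lin[5] = 1×3 + 3×4 = 15; y_lin[6] = 3×3 = 9 → [3, 10, 21, 30, 22, 15, 9]. Circular (length 4): y[0] = 3×1 + 4×3 + 1×4 + 3×2 = 25; y[1] = 3×2 + 4×1 + 1×3 + 3×4 = 25; y[2] = 3×4 + 4×2 + 1×1 + 3×3 = 30; y[3] = 3×3 + 4×4 + 1×2 + 3×1 = 30 → [25, 25, 30, 30]

Linear: [3, 10, 21, 30, 22, 15, 9], Circular: [25, 25, 30, 30]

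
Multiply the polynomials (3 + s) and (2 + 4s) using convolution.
Ascending coefficients: a = [3, 1], b = [2, 4]. c[0] = 3×2 = 6; c[1] = 3×4 + 1×2 = 14; c[2] = 1×4 = 4. Result coefficients: [6, 14, 4] → 6 + 14s + 4s^2

6 + 14s + 4s^2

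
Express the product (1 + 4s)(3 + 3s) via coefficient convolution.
Ascending coefficients: a = [1, 4], b = [3, 3]. c[0] = 1×3 = 3; c[1] = 1×3 + 4×3 = 15; c[2] = 4×3 = 12. Result coefficients: [3, 15, 12] → 3 + 15s + 12s^2

3 + 15s + 12s^2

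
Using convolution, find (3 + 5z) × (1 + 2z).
Ascending coefficients: a = [3, 5], b = [1, 2]. c[0] = 3×1 = 3; c[1] = 3×2 + 5×1 = 11; c[2] = 5×2 = 10. Result coefficients: [3, 11, 10] → 3 + 11z + 10z^2

3 + 11z + 10z^2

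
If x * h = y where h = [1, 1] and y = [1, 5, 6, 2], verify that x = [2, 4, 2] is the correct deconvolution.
Forward-compute [2, 4, 2] * [1, 1]: y[0] = 2×1 = 2; y[1] = 2×1 + 4×1 = 6; y[2] = 4×1 + 2×1 = 6; y[3] = 2×1 = 2 → [2, 6, 6, 2]. Does not match given y = [1, 5, 6, 2].

Not verified. [2, 4, 2] * [1, 1] = [2, 6, 6, 2], which differs from [1, 5, 6, 2] at index 0.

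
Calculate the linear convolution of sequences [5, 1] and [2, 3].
y[0] = 5×2 = 10; y[1] = 5×3 + 1×2 = 17; y[2] = 1×3 = 3

[10, 17, 3]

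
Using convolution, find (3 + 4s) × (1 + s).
Ascending coefficients: a = [3, 4], b = [1, 1]. c[0] = 3×1 = 3; c[1] = 3×1 + 4×1 = 7; c[2] = 4×1 = 4. Result coefficients: [3, 7, 4] → 3 + 7s + 4s^2

3 + 7s + 4s^2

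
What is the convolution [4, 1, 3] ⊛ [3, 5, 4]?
y[0] = 4×3 = 12; y[1] = 4×5 + 1×3 = 23; y[2] = 4×4 + 1×5 + 3×3 = 30; y[3] = 1×4 + 3×5 = 19; y[4] = 3×4 = 12

[12, 23, 30, 19, 12]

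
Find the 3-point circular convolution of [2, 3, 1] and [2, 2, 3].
Use y[k] = Σ_j u[j]·v[(k-j) mod 3]. y[0] = 2×2 + 3×3 + 1×2 = 15; y[1] = 2×2 + 3×2 + 1×3 = 13; y[2] = 2×3 + 3×2 + 1×2 = 14. Result: [15, 13, 14]

[15, 13, 14]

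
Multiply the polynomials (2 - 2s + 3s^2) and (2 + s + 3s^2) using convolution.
Ascending coefficients: a = [2, -2, 3], b = [2, 1, 3]. c[0] = 2×2 = 4; c[1] = 2×1 + -2×2 = -2; c[2] = 2×3 + -2×1 + 3×2 = 10; c[3] = -2×3 + 3×1 = -3; c[4] = 3×3 = 9. Result coefficients: [4, -2, 10, -3, 9] → 4 - 2s + 10s^2 - 3s^3 + 9s^4

4 - 2s + 10s^2 - 3s^3 + 9s^4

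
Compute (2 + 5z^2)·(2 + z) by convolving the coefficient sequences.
Ascending coefficients: a = [2, 0, 5], b = [2, 1]. c[0] = 2×2 = 4; c[1] = 2×1 + 0×2 = 2; c[2] = 0×1 + 5×2 = 10; c[3] = 5×1 = 5. Result coefficients: [4, 2, 10, 5] → 4 + 2z + 10z^2 + 5z^3

4 + 2z + 10z^2 + 5z^3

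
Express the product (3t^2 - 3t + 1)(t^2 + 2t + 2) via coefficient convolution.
Ascending coefficients: a = [1, -3, 3], b = [2, 2, 1]. c[0] = 1×2 = 2; c[1] = 1×2 + -3×2 = -4; c[2] = 1×1 + -3×2 + 3×2 = 1; c[3] = -3×1 + 3×2 = 3; c[4] = 3×1 = 3. Result coefficients: [2, -4, 1, 3, 3] → 3t^4 + 3t^3 + t^2 - 4t + 2

3t^4 + 3t^3 + t^2 - 4t + 2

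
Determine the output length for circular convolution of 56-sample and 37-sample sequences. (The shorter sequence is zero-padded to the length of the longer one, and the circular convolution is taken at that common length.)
Circular convolution (zero-padding the shorter input) has length max(m, n) = max(56, 37) = 56

56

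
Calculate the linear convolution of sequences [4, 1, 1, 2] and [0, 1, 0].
y[0] = 4×0 = 0; y[1] = 4×1 + 1×0 = 4; y[2] = 4×0 + 1×1 + 1×0 = 1; y[3] = 1×0 + 1×1 + 2×0 = 1; y[4] = 1×0 + 2×1 = 2; y[5] = 2×0 = 0

[0, 4, 1, 1, 2, 0]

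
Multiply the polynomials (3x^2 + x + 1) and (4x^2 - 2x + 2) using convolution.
Ascending coefficients: a = [1, 1, 3], b = [2, -2, 4]. c[0] = 1×2 = 2; c[1] = 1×-2 + 1×2 = 0; c[2] = 1×4 + 1×-2 + 3×2 = 8; c[3] = 1×4 + 3×-2 = -2; c[4] = 3×4 = 12. Result coefficients: [2, 0, 8, -2, 12] → 12x^4 - 2x^3 + 8x^2 + 2

12x^4 - 2x^3 + 8x^2 + 2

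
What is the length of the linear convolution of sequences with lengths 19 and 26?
Linear/full convolution length: m + n - 1 = 19 + 26 - 1 = 44

44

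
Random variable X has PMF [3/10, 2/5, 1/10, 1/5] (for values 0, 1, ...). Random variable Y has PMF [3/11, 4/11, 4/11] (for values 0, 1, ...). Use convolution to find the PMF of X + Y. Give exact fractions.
P(X+Y=k) = Σ_i P(X=i)·P(Y=k-i) — a convolution of [3/10, 2/5, 1/10, 1/5] and [3/11, 4/11, 4/11]. P(X+Y=0) = (3/10)×(3/11) = 9/110; P(X+Y=1) = (3/10)×(4/11) + (2/5)×(3/11) = 6/55 + 6/55 = 12/55; P(X+Y=2) = (3/10)×(4/11) + (2/5)×(4/11) + (1/10)×(3/11) = 6/55 + 8/55 + 3/110 = 31/110; P(X+Y=3) = (2/5)×(4/11) + (1/10)×(4/11) + (1/5)×(3/11) = 8/55 + 2/55 + 3/55 = 13/55; P(X+Y=4) = (1/10)×(4/11) + (1/5)×(4/11) = 2/55 + 4/55 = 6/55; P(X+Y=5) = (1/5)×(4/11) = 4/55. PMF: [9/110, 12/55, 31/110, 13/55, 6/55, 4/55] (sums to 1 ✓)

[9/110, 12/55, 31/110, 13/55, 6/55, 4/55]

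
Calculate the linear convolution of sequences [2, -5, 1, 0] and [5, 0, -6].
y[0] = 2×5 = 10; y[1] = 2×0 + -5×5 = -25; y[2] = 2×-6 + -5×0 + 1×5 = -7; y[3] = -5×-6 + 1×0 + 0×5 = 30; y[4] = 1×-6 + 0×0 = -6; y[5] = 0×-6 = 0

[10, -25, -7, 30, -6, 0]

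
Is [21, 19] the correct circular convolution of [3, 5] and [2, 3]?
Recompute circular convolution of [3, 5] and [2, 3]: y[0] = 3×2 + 5×3 = 21; y[1] = 3×3 + 5×2 = 19 → [21, 19]. Given [21, 19] matches, so answer: Yes

Yes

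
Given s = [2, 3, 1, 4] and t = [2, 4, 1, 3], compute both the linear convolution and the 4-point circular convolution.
Linear: y_lin[0] = 2×2 = 4; y_lin[1] = 2×4 + 3×2 = 14; y_lin[2] = 2×1 + 3×4 + 1×2 = 16; y_lin[3] = 2×3 + 3×1 + 1×4 + 4×2 = 21; y_lin[4] = 3×3 + 1×1 + 4×4 = 26; y_lin[5] = 1×3 + 4×1 = 7; y_lin[6] = 4×3 = 12 → [4, 14, 16, 21, 26, 7, 12]. Circular (length 4): y[0] = 2×2 + 3×3 + 1×1 + 4×4 = 30; y[1] = 2×4 + 3×2 + 1×3 + 4×1 = 21; y[2] = 2×1 + 3×4 + 1×2 + 4×3 = 28; y[3] = 2×3 + 3×1 + 1×4 + 4×2 = 21 → [30, 21, 28, 21]

Linear: [4, 14, 16, 21, 26, 7, 12], Circular: [30, 21, 28, 21]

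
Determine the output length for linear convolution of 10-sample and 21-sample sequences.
Linear/full convolution length: m + n - 1 = 10 + 21 - 1 = 30

30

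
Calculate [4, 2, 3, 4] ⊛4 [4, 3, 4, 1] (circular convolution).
Use y[k] = Σ_j a[j]·b[(k-j) mod 4]. y[0] = 4×4 + 2×1 + 3×4 + 4×3 = 42; y[1] = 4×3 + 2×4 + 3×1 + 4×4 = 39; y[2] = 4×4 + 2×3 + 3×4 + 4×1 = 38; y[3] = 4×1 + 2×4 + 3×3 + 4×4 = 37. Result: [42, 39, 38, 37]

[42, 39, 38, 37]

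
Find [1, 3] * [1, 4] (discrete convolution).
y[0] = 1×1 = 1; y[1] = 1×4 + 3×1 = 7; y[2] = 3×4 = 12

[1, 7, 12]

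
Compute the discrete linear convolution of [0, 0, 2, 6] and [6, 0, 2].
y[0] = 0×6 = 0; y[1] = 0×0 + 0×6 = 0; y[2] = 0×2 + 0×0 + 2×6 = 12; y[3] = 0×2 + 2×0 + 6×6 = 36; y[4] = 2×2 + 6×0 = 4; y[5] = 6×2 = 12

[0, 0, 12, 36, 4, 12]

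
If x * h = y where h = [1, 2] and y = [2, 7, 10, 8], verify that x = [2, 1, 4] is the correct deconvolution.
Forward-compute [2, 1, 4] * [1, 2]: y[0] = 2×1 = 2; y[1] = 2×2 + 1×1 = 5; y[2] = 1×2 + 4×1 = 6; y[3] = 4×2 = 8 → [2, 5, 6, 8]. Does not match given y = [2, 7, 10, 8].

Not verified. [2, 1, 4] * [1, 2] = [2, 5, 6, 8], which differs from [2, 7, 10, 8] at index 1.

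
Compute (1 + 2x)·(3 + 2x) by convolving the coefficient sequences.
Ascending coefficients: a = [1, 2], b = [3, 2]. c[0] = 1×3 = 3; c[1] = 1×2 + 2×3 = 8; c[2] = 2×2 = 4. Result coefficients: [3, 8, 4] → 3 + 8x + 4x^2

3 + 8x + 4x^2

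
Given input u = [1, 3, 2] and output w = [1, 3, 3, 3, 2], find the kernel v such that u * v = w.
Output length 5 = len(u) + len(v) - 1 ⇒ len(v) = 3. Solve v forward using v[k] = (w[k] - Σ_{i≥1} u[i]·v[k-i]) / u[0]: v[0] = w[0] / u[0] = 1 / 1 = 1; v[1] = (w[1] - 3×1) / u[0] = (3 - 3×1) / 1 = 0; v[2] = (w[2] - 3×0 - 2×1) / u[0] = (3 - 3×0 - 2×1) / 1 = 1. So v = [1, 0, 1]. Forward-check [1, 3, 2] * [1, 0, 1]: w[0] = 1×1 = 1; w[1] = 1×0 + 3×1 = 3; w[2] = 1×1 + 3×0 + 2×1 = 3; w[3] = 3×1 + 2×0 = 3; w[4] = 2×1 = 2 → [1, 3, 3, 3, 2] ✓

[1, 0, 1]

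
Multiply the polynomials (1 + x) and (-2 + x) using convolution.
Ascending coefficients: a = [1, 1], b = [-2, 1]. c[0] = 1×-2 = -2; c[1] = 1×1 + 1×-2 = -1; c[2] = 1×1 = 1. Result coefficients: [-2, -1, 1] → -2 - x + x^2

-2 - x + x^2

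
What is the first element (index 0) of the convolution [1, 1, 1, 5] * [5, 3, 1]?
Use y[k] = Σ_i a[i]·b[k-i] at k=0. y[0] = 1×5 = 5

5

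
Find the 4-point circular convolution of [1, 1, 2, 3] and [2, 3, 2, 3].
Use y[k] = Σ_j s[j]·t[(k-j) mod 4]. y[0] = 1×2 + 1×3 + 2×2 + 3×3 = 18; y[1] = 1×3 + 1×2 + 2×3 + 3×2 = 17; y[2] = 1×2 + 1×3 + 2×2 + 3×3 = 18; y[3] = 1×3 + 1×2 + 2×3 + 3×2 = 17. Result: [18, 17, 18, 17]

[18, 17, 18, 17]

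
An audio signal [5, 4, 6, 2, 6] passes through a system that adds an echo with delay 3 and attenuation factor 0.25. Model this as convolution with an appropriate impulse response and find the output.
Direct-path + delayed-attenuated-path model → impulse response h = [1, 0, 0, 0.25] (1 at lag 0, 0.25 at lag 3). Output y[n] = x[n] + 0.25·x[n - 3] (with x[n] = 0 outside 0..4): y[0] = 5 + 0.25×0 = 5; y[1] = 4 + 0.25×0 = 4; y[2] = 6 + 0.25×0 = 6; y[3] = 2 + 0.25×5 = 3.25; y[4] = 6 + 0.25×4 = 7.0; y[5] = 0 + 0.25×6 = 1.5; y[6] = 0 + 0.25×2 = 0.5; y[7] = 0 + 0.25×6 = 1.5. So y = [5, 4, 6, 3.25, 7.0, 1.5, 0.5, 1.5]

[5, 4, 6, 3.25, 7.0, 1.5, 0.5, 1.5]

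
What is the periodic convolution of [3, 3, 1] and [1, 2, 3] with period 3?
Use y[k] = Σ_j s[j]·t[(k-j) mod 3]. y[0] = 3×1 + 3×3 + 1×2 = 14; y[1] = 3×2 + 3×1 + 1×3 = 12; y[2] = 3×3 + 3×2 + 1×1 = 16. Result: [14, 12, 16]

[14, 12, 16]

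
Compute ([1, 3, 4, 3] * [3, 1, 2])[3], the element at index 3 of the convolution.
Use y[k] = Σ_i a[i]·b[k-i] at k=3. y[3] = 3×2 + 4×1 + 3×3 = 19

19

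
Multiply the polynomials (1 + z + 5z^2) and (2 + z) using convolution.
Ascending coefficients: a = [1, 1, 5], b = [2, 1]. c[0] = 1×2 = 2; c[1] = 1×1 + 1×2 = 3; c[2] = 1×1 + 5×2 = 11; c[3] = 5×1 = 5. Result coefficients: [2, 3, 11, 5] → 2 + 3z + 11z^2 + 5z^3

2 + 3z + 11z^2 + 5z^3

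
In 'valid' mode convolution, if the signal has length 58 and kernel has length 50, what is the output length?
'Valid' mode counts only positions where the kernel fully overlaps the signal: m - n + 1 = 58 - 50 + 1 = 9

9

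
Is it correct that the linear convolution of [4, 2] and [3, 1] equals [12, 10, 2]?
Recompute linear convolution of [4, 2] and [3, 1]: y[0] = 4×3 = 12; y[1] = 4×1 + 2×3 = 10; y[2] = 2×1 = 2 → [12, 10, 2]. Given [12, 10, 2] matches, so answer: Yes

Yes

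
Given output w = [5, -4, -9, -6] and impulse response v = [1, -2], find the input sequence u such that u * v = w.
Deconvolve w=[5, -4, -9, -6] by v=[1, -2]. Since v[0]=1, solve forward: u[0] = w[0] / 1 = 5; u[1] = (w[1] - 5×-2) / 1 = 6; u[2] = (w[2] - 6×-2) / 1 = 3. So u = [5, 6, 3]. Check by forward convolution: w[0] = 5×1 = 5; w[1] = 5×-2 + 6×1 = -4; w[2] = 6×-2 + 3×1 = -9; w[3] = 3×-2 = -6

[5, 6, 3]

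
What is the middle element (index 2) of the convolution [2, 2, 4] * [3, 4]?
Use y[k] = Σ_i a[i]·b[k-i] at k=2. y[2] = 2×4 + 4×3 = 20

20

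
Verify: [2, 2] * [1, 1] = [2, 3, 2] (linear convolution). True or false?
Recompute linear convolution of [2, 2] and [1, 1]: y[0] = 2×1 = 2; y[1] = 2×1 + 2×1 = 4; y[2] = 2×1 = 2 → [2, 4, 2]. Compare to given [2, 3, 2]: they differ at index 1: given 3, correct 4, so answer: No

No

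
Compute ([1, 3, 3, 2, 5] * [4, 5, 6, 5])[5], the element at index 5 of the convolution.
Use y[k] = Σ_i a[i]·b[k-i] at k=5. y[5] = 3×5 + 2×6 + 5×5 = 52

52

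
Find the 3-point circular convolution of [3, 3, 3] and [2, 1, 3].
Use y[k] = Σ_j s[j]·t[(k-j) mod 3]. y[0] = 3×2 + 3×3 + 3×1 = 18; y[1] = 3×1 + 3×2 + 3×3 = 18; y[2] = 3×3 + 3×1 + 3×2 = 18. Result: [18, 18, 18]

[18, 18, 18]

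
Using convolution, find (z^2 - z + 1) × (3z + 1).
Ascending coefficients: a = [1, -1, 1], b = [1, 3]. c[0] = 1×1 = 1; c[1] = 1×3 + -1×1 = 2; c[2] = -1×3 + 1×1 = -2; c[3] = 1×3 = 3. Result coefficients: [1, 2, -2, 3] → 3z^3 - 2z^2 + 2z + 1

3z^3 - 2z^2 + 2z + 1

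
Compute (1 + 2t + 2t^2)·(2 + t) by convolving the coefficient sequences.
Ascending coefficients: a = [1, 2, 2], b = [2, 1]. c[0] = 1×2 = 2; c[1] = 1×1 + 2×2 = 5; c[2] = 2×1 + 2×2 = 6; c[3] = 2×1 = 2. Result coefficients: [2, 5, 6, 2] → 2 + 5t + 6t^2 + 2t^3

2 + 5t + 6t^2 + 2t^3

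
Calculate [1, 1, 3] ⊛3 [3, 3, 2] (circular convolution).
Use y[k] = Σ_j s[j]·t[(k-j) mod 3]. y[0] = 1×3 + 1×2 + 3×3 = 14; y[1] = 1×3 + 1×3 + 3×2 = 12; y[2] = 1×2 + 1×3 + 3×3 = 14. Result: [14, 12, 14]

[14, 12, 14]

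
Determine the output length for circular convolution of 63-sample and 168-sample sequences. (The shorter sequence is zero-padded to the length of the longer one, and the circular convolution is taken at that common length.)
Circular convolution (zero-padding the shorter input) has length max(m, n) = max(63, 168) = 168

168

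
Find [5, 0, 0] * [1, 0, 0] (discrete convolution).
y[0] = 5×1 = 5; y[1] = 5×0 + 0×1 = 0; y[2] = 5×0 + 0×0 + 0×1 = 0; y[3] = 0×0 + 0×0 = 0; y[4] = 0×0 = 0

[5, 0, 0, 0, 0]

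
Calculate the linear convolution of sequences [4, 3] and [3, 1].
y[0] = 4×3 = 12; y[1] = 4×1 + 3×3 = 13; y[2] = 3×1 = 3

[12, 13, 3]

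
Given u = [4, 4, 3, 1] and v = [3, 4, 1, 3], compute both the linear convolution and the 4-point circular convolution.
Linear: y_lin[0] = 4×3 = 12; y_lin[1] = 4×4 + 4×3 = 28; y_lin[2] = 4×1 + 4×4 + 3×3 = 29; y_lin[3] = 4×3 + 4×1 + 3×4 + 1×3 = 31; y_lin[4] = 4×3 + 3×1 + 1×4 = 19; y_lin[5] = 3×3 + 1×1 = 10; y_lin[6] = 1×3 = 3 → [12, 28, 29, 31, 19, 10, 3]. Circular (length 4): y[0] = 4×3 + 4×3 + 3×1 + 1×4 = 31; y[1] = 4×4 + 4×3 + 3×3 + 1×1 = 38; y[2] = 4×1 + 4×4 + 3×3 + 1×3 = 32; y[3] = 4×3 + 4×1 + 3×4 + 1×3 = 31 → [31, 38, 32, 31]

Linear: [12, 28, 29, 31, 19, 10, 3], Circular: [31, 38, 32, 31]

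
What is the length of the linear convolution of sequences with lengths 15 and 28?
Linear/full convolution length: m + n - 1 = 15 + 28 - 1 = 42

42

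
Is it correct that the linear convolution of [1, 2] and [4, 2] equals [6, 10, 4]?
Recompute linear convolution of [1, 2] and [4, 2]: y[0] = 1×4 = 4; y[1] = 1×2 + 2×4 = 10; y[2] = 2×2 = 4 → [4, 10, 4]. Compare to given [6, 10, 4]: they differ at index 0: given 6, correct 4, so answer: No

No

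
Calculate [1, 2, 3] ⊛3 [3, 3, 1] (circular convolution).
Use y[k] = Σ_j x[j]·h[(k-j) mod 3]. y[0] = 1×3 + 2×1 + 3×3 = 14; y[1] = 1×3 + 2×3 + 3×1 = 12; y[2] = 1×1 + 2×3 + 3×3 = 16. Result: [14, 12, 16]

[14, 12, 16]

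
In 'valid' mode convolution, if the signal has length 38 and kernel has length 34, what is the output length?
'Valid' mode counts only positions where the kernel fully overlaps the signal: m - n + 1 = 38 - 34 + 1 = 5

5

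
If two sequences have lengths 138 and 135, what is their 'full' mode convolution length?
Linear/full convolution length: m + n - 1 = 138 + 135 - 1 = 272

272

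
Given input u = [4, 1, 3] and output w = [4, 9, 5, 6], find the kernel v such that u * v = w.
Output length 4 = len(u) + len(v) - 1 ⇒ len(v) = 2. Solve v forward using v[k] = (w[k] - Σ_{i≥1} u[i]·v[k-i]) / u[0]: v[0] = w[0] / u[0] = 4 / 4 = 1; v[1] = (w[1] - 1×1) / u[0] = (9 - 1×1) / 4 = 2. So v = [1, 2]. Forward-check [4, 1, 3] * [1, 2]: w[0] = 4×1 = 4; w[1] = 4×2 + 1×1 = 9; w[2] = 1×2 + 3×1 = 5; w[3] = 3×2 = 6 → [4, 9, 5, 6] ✓

[1, 2]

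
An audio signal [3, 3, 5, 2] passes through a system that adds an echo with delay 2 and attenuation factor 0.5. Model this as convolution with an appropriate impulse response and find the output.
Direct-path + delayed-attenuated-path model → impulse response h = [1, 0, 0.5] (1 at lag 0, 0.5 at lag 2). Output y[n] = x[n] + 0.5·x[n - 2] (with x[n] = 0 outside 0..3): y[0] = 3 + 0.5×0 = 3; y[1] = 3 + 0.5×0 = 3; y[2] = 5 + 0.5×3 = 6.5; y[3] = 2 + 0.5×3 = 3.5; y[4] = 0 + 0.5×5 = 2.5; y[5] = 0 + 0.5×2 = 1.0. So y = [3, 3, 6.5, 3.5, 2.5, 1.0]

[3, 3, 6.5, 3.5, 2.5, 1.0]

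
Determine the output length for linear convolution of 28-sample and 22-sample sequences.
Linear/full convolution length: m + n - 1 = 28 + 22 - 1 = 49

49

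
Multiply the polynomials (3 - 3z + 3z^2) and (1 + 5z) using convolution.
Ascending coefficients: a = [3, -3, 3], b = [1, 5]. c[0] = 3×1 = 3; c[1] = 3×5 + -3×1 = 12; c[2] = -3×5 + 3×1 = -12; c[3] = 3×5 = 15. Result coefficients: [3, 12, -12, 15] → 3 + 12z - 12z^2 + 15z^3

3 + 12z - 12z^2 + 15z^3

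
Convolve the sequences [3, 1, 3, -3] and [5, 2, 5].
y[0] = 3×5 = 15; y[1] = 3×2 + 1×5 = 11; y[2] = 3×5 + 1×2 + 3×5 = 32; y[3] = 1×5 + 3×2 + -3×5 = -4; y[4] = 3×5 + -3×2 = 9; y[5] = -3×5 = -15

[15, 11, 32, -4, 9, -15]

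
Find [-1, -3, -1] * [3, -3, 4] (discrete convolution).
y[0] = -1×3 = -3; y[1] = -1×-3 + -3×3 = -6; y[2] = -1×4 + -3×-3 + -1×3 = 2; y[3] = -3×4 + -1×-3 = -9; y[4] = -1×4 = -4

[-3, -6, 2, -9, -4]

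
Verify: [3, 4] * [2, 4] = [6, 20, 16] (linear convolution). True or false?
Recompute linear convolution of [3, 4] and [2, 4]: y[0] = 3×2 = 6; y[1] = 3×4 + 4×2 = 20; y[2] = 4×4 = 16 → [6, 20, 16]. Given [6, 20, 16] matches, so answer: Yes

Yes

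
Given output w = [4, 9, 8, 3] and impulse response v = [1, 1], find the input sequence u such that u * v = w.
Deconvolve w=[4, 9, 8, 3] by v=[1, 1]. Since v[0]=1, solve forward: u[0] = w[0] / 1 = 4; u[1] = (w[1] - 4×1) / 1 = 5; u[2] = (w[2] - 5×1) / 1 = 3. So u = [4, 5, 3]. Check by forward convolution: w[0] = 4×1 = 4; w[1] = 4×1 + 5×1 = 9; w[2] = 5×1 + 3×1 = 8; w[3] = 3×1 = 3

[4, 5, 3]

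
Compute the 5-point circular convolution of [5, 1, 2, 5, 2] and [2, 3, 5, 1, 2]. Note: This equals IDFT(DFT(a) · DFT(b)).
Either evaluate y[k] = Σ_j a[j]·b[(k-j) mod 5] directly, or use IDFT(DFT(a) · DFT(b)). y[0] = 5×2 + 1×2 + 2×1 + 5×5 + 2×3 = 45; y[1] = 5×3 + 1×2 + 2×2 + 5×1 + 2×5 = 36; y[2] = 5×5 + 1×3 + 2×2 + 5×2 + 2×1 = 44; y[3] = 5×1 + 1×5 + 2×3 + 5×2 + 2×2 = 30; y[4] = 5×2 + 1×1 + 2×5 + 5×3 + 2×2 = 40. Result: [45, 36, 44, 30, 40]

[45, 36, 44, 30, 40]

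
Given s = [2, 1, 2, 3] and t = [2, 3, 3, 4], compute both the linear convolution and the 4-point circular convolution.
Linear: y_lin[0] = 2×2 = 4; y_lin[1] = 2×3 + 1×2 = 8; y_lin[2] = 2×3 + 1×3 + 2×2 = 13; y_lin[3] = 2×4 + 1×3 + 2×3 + 3×2 = 23; y_lin[4] = 1×4 + 2×3 + 3×3 = 19; y_lin[5] = 2×4 + 3×3 = 17; y_lin[6] = 3×4 = 12 → [4, 8, 13, 23, 19, 17, 12]. Circular (length 4): y[0] = 2×2 + 1×4 + 2×3 + 3×3 = 23; y[1] = 2×3 + 1×2 + 2×4 + 3×3 = 25; y[2] = 2×3 + 1×3 + 2×2 + 3×4 = 25; y[3] = 2×4 + 1×3 + 2×3 + 3×2 = 23 → [23, 25, 25, 23]

Linear: [4, 8, 13, 23, 19, 17, 12], Circular: [23, 25, 25, 23]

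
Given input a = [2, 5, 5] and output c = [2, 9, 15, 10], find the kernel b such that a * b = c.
Output length 4 = len(a) + len(b) - 1 ⇒ len(b) = 2. Solve b forward using b[k] = (c[k] - Σ_{i≥1} a[i]·b[k-i]) / a[0]: b[0] = c[0] / a[0] = 2 / 2 = 1; b[1] = (c[1] - 5×1) / a[0] = (9 - 5×1) / 2 = 2. So b = [1, 2]. Forward-check [2, 5, 5] * [1, 2]: c[0] = 2×1 = 2; c[1] = 2×2 + 5×1 = 9; c[2] = 5×2 + 5×1 = 15; c[3] = 5×2 = 10 → [2, 9, 15, 10] ✓

[1, 2]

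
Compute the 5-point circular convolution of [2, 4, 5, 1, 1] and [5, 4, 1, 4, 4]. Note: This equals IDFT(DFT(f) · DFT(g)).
Either evaluate y[k] = Σ_j f[j]·g[(k-j) mod 5] directly, or use IDFT(DFT(f) · DFT(g)). y[0] = 2×5 + 4×4 + 5×4 + 1×1 + 1×4 = 51; y[1] = 2×4 + 4×5 + 5×4 + 1×4 + 1×1 = 53; y[2] = 2×1 + 4×4 + 5×5 + 1×4 + 1×4 = 51; y[3] = 2×4 + 4×1 + 5×4 + 1×5 + 1×4 = 41; y[4] = 2×4 + 4×4 + 5×1 + 1×4 + 1×5 = 38. Result: [51, 53, 51, 41, 38]

[51, 53, 51, 41, 38]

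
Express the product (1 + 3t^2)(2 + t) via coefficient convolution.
Ascending coefficients: a = [1, 0, 3], b = [2, 1]. c[0] = 1×2 = 2; c[1] = 1×1 + 0×2 = 1; c[2] = 0×1 + 3×2 = 6; c[3] = 3×1 = 3. Result coefficients: [2, 1, 6, 3] → 2 + t + 6t^2 + 3t^3

2 + t + 6t^2 + 3t^3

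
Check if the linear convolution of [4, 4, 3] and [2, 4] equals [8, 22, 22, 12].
Recompute linear convolution of [4, 4, 3] and [2, 4]: y[0] = 4×2 = 8; y[1] = 4×4 + 4×2 = 24; y[2] = 4×4 + 3×2 = 22; y[3] = 3×4 = 12 → [8, 24, 22, 12]. Compare to given [8, 22, 22, 12]: they differ at index 1: given 22, correct 24, so answer: No

No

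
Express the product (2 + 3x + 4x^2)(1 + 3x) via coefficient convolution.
Ascending coefficients: a = [2, 3, 4], b = [1, 3]. c[0] = 2×1 = 2; c[1] = 2×3 + 3×1 = 9; c[2] = 3×3 + 4×1 = 13; c[3] = 4×3 = 12. Result coefficients: [2, 9, 13, 12] → 2 + 9x + 13x^2 + 12x^3

2 + 9x + 13x^2 + 12x^3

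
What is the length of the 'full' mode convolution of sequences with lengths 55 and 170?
Linear/full convolution length: m + n - 1 = 55 + 170 - 1 = 224

224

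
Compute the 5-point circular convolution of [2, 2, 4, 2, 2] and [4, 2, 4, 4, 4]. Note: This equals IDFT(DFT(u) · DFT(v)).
Either evaluate y[k] = Σ_j u[j]·v[(k-j) mod 5] directly, or use IDFT(DFT(u) · DFT(v)). y[0] = 2×4 + 2×4 + 4×4 + 2×4 + 2×2 = 44; y[1] = 2×2 + 2×4 + 4×4 + 2×4 + 2×4 = 44; y[2] = 2×4 + 2×2 + 4×4 + 2×4 + 2×4 = 44; y[3] = 2×4 + 2×4 + 4×2 + 2×4 + 2×4 = 40; y[4] = 2×4 + 2×4 + 4×4 + 2×2 + 2×4 = 44. Result: [44, 44, 44, 40, 44]

[44, 44, 44, 40, 44]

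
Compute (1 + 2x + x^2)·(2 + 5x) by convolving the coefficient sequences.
Ascending coefficients: a = [1, 2, 1], b = [2, 5]. c[0] = 1×2 = 2; c[1] = 1×5 + 2×2 = 9; c[2] = 2×5 + 1×2 = 12; c[3] = 1×5 = 5. Result coefficients: [2, 9, 12, 5] → 2 + 9x + 12x^2 + 5x^3

2 + 9x + 12x^2 + 5x^3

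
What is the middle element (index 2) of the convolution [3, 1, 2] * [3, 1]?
Use y[k] = Σ_i a[i]·b[k-i] at k=2. y[2] = 1×1 + 2×3 = 7

7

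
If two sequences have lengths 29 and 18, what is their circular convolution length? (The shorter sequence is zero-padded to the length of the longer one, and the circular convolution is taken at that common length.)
Circular convolution (zero-padding the shorter input) has length max(m, n) = max(29, 18) = 29

29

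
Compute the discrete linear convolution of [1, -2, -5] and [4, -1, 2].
y[0] = 1×4 = 4; y[1] = 1×-1 + -2×4 = -9; y[2] = 1×2 + -2×-1 + -5×4 = -16; y[3] = -2×2 + -5×-1 = 1; y[4] = -5×2 = -10

[4, -9, -16, 1, -10]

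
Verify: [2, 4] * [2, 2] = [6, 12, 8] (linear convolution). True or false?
Recompute linear convolution of [2, 4] and [2, 2]: y[0] = 2×2 = 4; y[1] = 2×2 + 4×2 = 12; y[2] = 4×2 = 8 → [4, 12, 8]. Compare to given [6, 12, 8]: they differ at index 0: given 6, correct 4, so answer: No

No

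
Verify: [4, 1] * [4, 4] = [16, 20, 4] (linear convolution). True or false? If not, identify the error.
Recompute linear convolution of [4, 1] and [4, 4]: y[0] = 4×4 = 16; y[1] = 4×4 + 1×4 = 20; y[2] = 1×4 = 4 → [16, 20, 4]. Given [16, 20, 4] matches, so answer: Yes

Yes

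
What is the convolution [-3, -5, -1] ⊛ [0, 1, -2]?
y[0] = -3×0 = 0; y[1] = -3×1 + -5×0 = -3; y[2] = -3×-2 + -5×1 + -1×0 = 1; y[3] = -5×-2 + -1×1 = 9; y[4] = -1×-2 = 2

[0, -3, 1, 9, 2]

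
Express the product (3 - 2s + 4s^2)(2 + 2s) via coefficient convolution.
Ascending coefficients: a = [3, -2, 4], b = [2, 2]. c[0] = 3×2 = 6; c[1] = 3×2 + -2×2 = 2; c[2] = -2×2 + 4×2 = 4; c[3] = 4×2 = 8. Result coefficients: [6, 2, 4, 8] → 6 + 2s + 4s^2 + 8s^3

6 + 2s + 4s^2 + 8s^3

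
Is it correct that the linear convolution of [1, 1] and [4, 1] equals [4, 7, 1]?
Recompute linear convolution of [1, 1] and [4, 1]: y[0] = 1×4 = 4; y[1] = 1×1 + 1×4 = 5; y[2] = 1×1 = 1 → [4, 5, 1]. Compare to given [4, 7, 1]: they differ at index 1: given 7, correct 5, so answer: No

No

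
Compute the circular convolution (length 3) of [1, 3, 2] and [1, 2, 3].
Use y[k] = Σ_j x[j]·h[(k-j) mod 3]. y[0] = 1×1 + 3×3 + 2×2 = 14; y[1] = 1×2 + 3×1 + 2×3 = 11; y[2] = 1×3 + 3×2 + 2×1 = 11. Result: [14, 11, 11]

[14, 11, 11]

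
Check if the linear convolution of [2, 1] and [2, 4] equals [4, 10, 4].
Recompute linear convolution of [2, 1] and [2, 4]: y[0] = 2×2 = 4; y[1] = 2×4 + 1×2 = 10; y[2] = 1×4 = 4 → [4, 10, 4]. Given [4, 10, 4] matches, so answer: Yes

Yes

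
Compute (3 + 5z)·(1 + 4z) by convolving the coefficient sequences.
Ascending coefficients: a = [3, 5], b = [1, 4]. c[0] = 3×1 = 3; c[1] = 3×4 + 5×1 = 17; c[2] = 5×4 = 20. Result coefficients: [3, 17, 20] → 3 + 17z + 20z^2

3 + 17z + 20z^2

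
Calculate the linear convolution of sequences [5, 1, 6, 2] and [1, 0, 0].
y[0] = 5×1 = 5; y[1] = 5×0 + 1×1 = 1; y[2] = 5×0 + 1×0 + 6×1 = 6; y[3] = 1×0 + 6×0 + 2×1 = 2; y[4] = 6×0 + 2×0 = 0; y[5] = 2×0 = 0

[5, 1, 6, 2, 0, 0]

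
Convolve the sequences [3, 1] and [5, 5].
y[0] = 3×5 = 15; y[1] = 3×5 + 1×5 = 20; y[2] = 1×5 = 5

[15, 20, 5]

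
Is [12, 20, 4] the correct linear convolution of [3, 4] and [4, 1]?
Recompute linear convolution of [3, 4] and [4, 1]: y[0] = 3×4 = 12; y[1] = 3×1 + 4×4 = 19; y[2] = 4×1 = 4 → [12, 19, 4]. Compare to given [12, 20, 4]: they differ at index 1: given 20, correct 19, so answer: No

No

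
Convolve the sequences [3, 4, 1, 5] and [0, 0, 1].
y[0] = 3×0 = 0; y[1] = 3×0 + 4×0 = 0; y[2] = 3×1 + 4×0 + 1×0 = 3; y[3] = 4×1 + 1×0 + 5×0 = 4; y[4] = 1×1 + 5×0 = 1; y[5] = 5×1 = 5

[0, 0, 3, 4, 1, 5]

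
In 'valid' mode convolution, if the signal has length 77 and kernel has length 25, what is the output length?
'Valid' mode counts only positions where the kernel fully overlaps the signal: m - n + 1 = 77 - 25 + 1 = 53

53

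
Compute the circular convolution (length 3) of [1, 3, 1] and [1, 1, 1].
Use y[k] = Σ_j s[j]·t[(k-j) mod 3]. y[0] = 1×1 + 3×1 + 1×1 = 5; y[1] = 1×1 + 3×1 + 1×1 = 5; y[2] = 1×1 + 3×1 + 1×1 = 5. Result: [5, 5, 5]

[5, 5, 5]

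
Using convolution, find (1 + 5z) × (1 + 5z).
Ascending coefficients: a = [1, 5], b = [1, 5]. c[0] = 1×1 = 1; c[1] = 1×5 + 5×1 = 10; c[2] = 5×5 = 25. Result coefficients: [1, 10, 25] → 1 + 10z + 25z^2

1 + 10z + 25z^2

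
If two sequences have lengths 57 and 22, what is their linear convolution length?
Linear/full convolution length: m + n - 1 = 57 + 22 - 1 = 78

78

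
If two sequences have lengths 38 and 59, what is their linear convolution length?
Linear/full convolution length: m + n - 1 = 38 + 59 - 1 = 96

96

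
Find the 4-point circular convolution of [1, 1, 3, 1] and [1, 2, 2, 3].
Use y[k] = Σ_j f[j]·g[(k-j) mod 4]. y[0] = 1×1 + 1×3 + 3×2 + 1×2 = 12; y[1] = 1×2 + 1×1 + 3×3 + 1×2 = 14; y[2] = 1×2 + 1×2 + 3×1 + 1×3 = 10; y[3] = 1×3 + 1×2 + 3×2 + 1×1 = 12. Result: [12, 14, 10, 12]

[12, 14, 10, 12]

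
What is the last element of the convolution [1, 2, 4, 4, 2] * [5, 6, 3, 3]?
Use y[k] = Σ_i a[i]·b[k-i] at k=7. y[7] = 2×3 = 6

6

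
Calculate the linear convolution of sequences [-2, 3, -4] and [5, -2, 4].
y[0] = -2×5 = -10; y[1] = -2×-2 + 3×5 = 19; y[2] = -2×4 + 3×-2 + -4×5 = -34; y[3] = 3×4 + -4×-2 = 20; y[4] = -4×4 = -16

[-10, 19, -34, 20, -16]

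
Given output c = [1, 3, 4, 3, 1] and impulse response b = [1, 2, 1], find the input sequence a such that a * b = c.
Deconvolve c=[1, 3, 4, 3, 1] by b=[1, 2, 1]. Since b[0]=1, solve forward: a[0] = c[0] / 1 = 1; a[1] = (c[1] - 1×2) / 1 = 1; a[2] = (c[2] - 1×2 - 1×1) / 1 = 1. So a = [1, 1, 1]. Check by forward convolution: c[0] = 1×1 = 1; c[1] = 1×2 + 1×1 = 3; c[2] = 1×1 + 1×2 + 1×1 = 4; c[3] = 1×1 + 1×2 = 3; c[4] = 1×1 = 1

[1, 1, 1]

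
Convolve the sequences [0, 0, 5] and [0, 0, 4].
y[0] = 0×0 = 0; y[1] = 0×0 + 0×0 = 0; y[2] = 0×4 + 0×0 + 5×0 = 0; y[3] = 0×4 + 5×0 = 0; y[4] = 5×4 = 20

[0, 0, 0, 0, 20]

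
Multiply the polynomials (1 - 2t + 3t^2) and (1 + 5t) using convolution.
Ascending coefficients: a = [1, -2, 3], b = [1, 5]. c[0] = 1×1 = 1; c[1] = 1×5 + -2×1 = 3; c[2] = -2×5 + 3×1 = -7; c[3] = 3×5 = 15. Result coefficients: [1, 3, -7, 15] → 1 + 3t - 7t^2 + 15t^3

1 + 3t - 7t^2 + 15t^3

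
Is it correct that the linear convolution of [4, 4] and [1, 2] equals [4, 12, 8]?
Recompute linear convolution of [4, 4] and [1, 2]: y[0] = 4×1 = 4; y[1] = 4×2 + 4×1 = 12; y[2] = 4×2 = 8 → [4, 12, 8]. Given [4, 12, 8] matches, so answer: Yes

Yes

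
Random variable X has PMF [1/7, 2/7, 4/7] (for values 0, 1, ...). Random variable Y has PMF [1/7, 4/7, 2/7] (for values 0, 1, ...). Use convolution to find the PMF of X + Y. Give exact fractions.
P(X+Y=k) = Σ_i P(X=i)·P(Y=k-i) — a convolution of [1/7, 2/7, 4/7] and [1/7, 4/7, 2/7]. P(X+Y=0) = (1/7)×(1/7) = 1/49; P(X+Y=1) = (1/7)×(4/7) + (2/7)×(1/7) = 4/49 + 2/49 = 6/49; P(X+Y=2) = (1/7)×(2/7) + (2/7)×(4/7) + (4/7)×(1/7) = 2/49 + 8/49 + 4/49 = 2/7; P(X+Y=3) = (2/7)×(2/7) + (4/7)×(4/7) = 4/49 + 16/49 = 20/49; P(X+Y=4) = (4/7)×(2/7) = 8/49. PMF: [1/49, 6/49, 2/7, 20/49, 8/49] (sums to 1 ✓)

[1/49, 6/49, 2/7, 20/49, 8/49]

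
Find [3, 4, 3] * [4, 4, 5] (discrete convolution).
y[0] = 3×4 = 12; y[1] = 3×4 + 4×4 = 28; y[2] = 3×5 + 4×4 + 3×4 = 43; y[3] = 4×5 + 3×4 = 32; y[4] = 3×5 = 15

[12, 28, 43, 32, 15]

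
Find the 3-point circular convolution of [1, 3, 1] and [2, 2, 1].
Use y[k] = Σ_j u[j]·v[(k-j) mod 3]. y[0] = 1×2 + 3×1 + 1×2 = 7; y[1] = 1×2 + 3×2 + 1×1 = 9; y[2] = 1×1 + 3×2 + 1×2 = 9. Result: [7, 9, 9]

[7, 9, 9]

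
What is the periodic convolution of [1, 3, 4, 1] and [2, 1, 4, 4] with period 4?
Use y[k] = Σ_j a[j]·b[(k-j) mod 4]. y[0] = 1×2 + 3×4 + 4×4 + 1×1 = 31; y[1] = 1×1 + 3×2 + 4×4 + 1×4 = 27; y[2] = 1×4 + 3×1 + 4×2 + 1×4 = 19; y[3] = 1×4 + 3×4 + 4×1 + 1×2 = 22. Result: [31, 27, 19, 22]

[31, 27, 19, 22]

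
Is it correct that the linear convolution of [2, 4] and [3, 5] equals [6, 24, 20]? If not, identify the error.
Recompute linear convolution of [2, 4] and [3, 5]: y[0] = 2×3 = 6; y[1] = 2×5 + 4×3 = 22; y[2] = 4×5 = 20 → [6, 22, 20]. Compare to given [6, 24, 20]: they differ at index 1: given 24, correct 22, so answer: No

No. Error at index 1: given 24, correct 22.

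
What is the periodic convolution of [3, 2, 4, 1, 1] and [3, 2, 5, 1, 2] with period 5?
Use y[k] = Σ_j a[j]·b[(k-j) mod 5]. y[0] = 3×3 + 2×2 + 4×1 + 1×5 + 1×2 = 24; y[1] = 3×2 + 2×3 + 4×2 + 1×1 + 1×5 = 26; y[2] = 3×5 + 2×2 + 4×3 + 1×2 + 1×1 = 34; y[3] = 3×1 + 2×5 + 4×2 + 1×3 + 1×2 = 26; y[4] = 3×2 + 2×1 + 4×5 + 1×2 + 1×3 = 33. Result: [24, 26, 34, 26, 33]

[24, 26, 34, 26, 33]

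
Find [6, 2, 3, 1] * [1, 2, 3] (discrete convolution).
y[0] = 6×1 = 6; y[1] = 6×2 + 2×1 = 14; y[2] = 6×3 + 2×2 + 3×1 = 25; y[3] = 2×3 + 3×2 + 1×1 = 13; y[4] = 3×3 + 1×2 = 11; y[5] = 1×3 = 3

[6, 14, 25, 13, 11, 3]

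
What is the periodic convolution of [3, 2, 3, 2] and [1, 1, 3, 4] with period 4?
Use y[k] = Σ_j x[j]·h[(k-j) mod 4]. y[0] = 3×1 + 2×4 + 3×3 + 2×1 = 22; y[1] = 3×1 + 2×1 + 3×4 + 2×3 = 23; y[2] = 3×3 + 2×1 + 3×1 + 2×4 = 22; y[3] = 3×4 + 2×3 + 3×1 + 2×1 = 23. Result: [22, 23, 22, 23]

[22, 23, 22, 23]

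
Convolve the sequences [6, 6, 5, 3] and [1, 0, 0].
y[0] = 6×1 = 6; y[1] = 6×0 + 6×1 = 6; y[2] = 6×0 + 6×0 + 5×1 = 5; y[3] = 6×0 + 5×0 + 3×1 = 3; y[4] = 5×0 + 3×0 = 0; y[5] = 3×0 = 0

[6, 6, 5, 3, 0, 0]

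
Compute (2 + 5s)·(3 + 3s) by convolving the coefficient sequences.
Ascending coefficients: a = [2, 5], b = [3, 3]. c[0] = 2×3 = 6; c[1] = 2×3 + 5×3 = 21; c[2] = 5×3 = 15. Result coefficients: [6, 21, 15] → 6 + 21s + 15s^2

6 + 21s + 15s^2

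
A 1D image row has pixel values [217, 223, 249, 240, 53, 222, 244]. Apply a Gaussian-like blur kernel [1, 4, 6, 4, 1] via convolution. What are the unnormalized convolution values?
Convolve image row [217, 223, 249, 240, 53, 222, 244] with kernel [1, 4, 6, 4, 1]: y[0] = 217×1 = 217; y[1] = 217×4 + 223×1 = 1091; y[2] = 217×6 + 223×4 + 249×1 = 2443; y[3] = 217×4 + 223×6 + 249×4 + 240×1 = 3442; y[4] = 217×1 + 223×4 + 249×6 + 240×4 + 53×1 = 3616; y[5] = 223×1 + 249×4 + 240×6 + 53×4 + 222×1 = 3093; y[6] = 249×1 + 240×4 + 53×6 + 222×4 + 244×1 = 2659; y[7] = 240×1 + 53×4 + 222×6 + 244×4 = 2760; y[8] = 53×1 + 222×4 + 244×6 = 2405; y[9] = 222×1 + 244×4 = 1198; y[10] = 244×1 = 244 → [217, 1091, 2443, 3442, 3616, 3093, 2659, 2760, 2405, 1198, 244]. Normalization factor = sum(kernel) = 16.

[217, 1091, 2443, 3442, 3616, 3093, 2659, 2760, 2405, 1198, 244]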